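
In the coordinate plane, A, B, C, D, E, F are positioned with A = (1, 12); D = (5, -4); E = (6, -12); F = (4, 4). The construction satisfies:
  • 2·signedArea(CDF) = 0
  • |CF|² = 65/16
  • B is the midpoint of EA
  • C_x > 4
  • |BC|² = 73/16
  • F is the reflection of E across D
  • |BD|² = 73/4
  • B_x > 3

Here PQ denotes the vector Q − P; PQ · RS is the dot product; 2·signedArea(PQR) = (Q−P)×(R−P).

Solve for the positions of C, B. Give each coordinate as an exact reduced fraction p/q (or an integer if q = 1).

1. C_x = 17/4  [line -8·x + -1·y + 36 = 0 ∩ |CF|² = 65/16]
2. C_y = 2  [line -8·x + -1·y + 36 = 0 ∩ |CF|² = 65/16]
   → C = (17/4, 2)
3. B_x = 7/2  [B is the midpoint of EA]
4. B_y = 0  [B is the midpoint of EA]
   → B = (7/2, 0)

B = (7/2, 0)
C = (17/4, 2)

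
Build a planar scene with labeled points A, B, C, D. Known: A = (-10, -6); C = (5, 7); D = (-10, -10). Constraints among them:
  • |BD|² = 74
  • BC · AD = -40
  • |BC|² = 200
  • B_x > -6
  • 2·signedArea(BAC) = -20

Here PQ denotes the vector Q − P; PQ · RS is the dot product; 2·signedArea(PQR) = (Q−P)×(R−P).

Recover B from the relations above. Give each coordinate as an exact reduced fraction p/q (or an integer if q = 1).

1. B_x = -5  [2·signedArea(BAC) = -20 ∩ BC · AD = -40]
2. B_y = -3  [2·signedArea(BAC) = -20 ∩ BC · AD = -40]
   → B = (-5, -3)

B = (-5, -3)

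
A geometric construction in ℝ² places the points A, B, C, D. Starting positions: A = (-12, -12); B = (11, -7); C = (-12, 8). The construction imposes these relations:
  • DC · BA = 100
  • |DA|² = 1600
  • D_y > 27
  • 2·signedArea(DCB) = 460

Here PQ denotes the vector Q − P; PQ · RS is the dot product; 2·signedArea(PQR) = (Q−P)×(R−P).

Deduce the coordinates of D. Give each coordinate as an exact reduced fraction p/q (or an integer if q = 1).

1. D_x = -12  [2·signedArea(DCB) = 460 ∩ DC · BA = 100]
2. D_y = 28  [2·signedArea(DCB) = 460 ∩ DC · BA = 100]
   → D = (-12, 28)

D = (-12, 28)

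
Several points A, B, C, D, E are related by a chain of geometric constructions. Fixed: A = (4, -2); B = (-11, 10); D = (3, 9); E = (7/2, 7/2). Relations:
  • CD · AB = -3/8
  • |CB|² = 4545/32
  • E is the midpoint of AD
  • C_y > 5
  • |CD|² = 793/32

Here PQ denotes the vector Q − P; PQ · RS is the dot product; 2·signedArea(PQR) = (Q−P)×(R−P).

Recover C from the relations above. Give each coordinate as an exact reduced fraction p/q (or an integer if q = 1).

C = (-1/8, 41/8)

1. C_x = -1/8  [line 15·x + -12·y + 507/8 = 0 ∩ |CB|² = 4545/32]
2. C_y = 41/8  [line 15·x + -12·y + 507/8 = 0 ∩ |CB|² = 4545/32]
   → C = (-1/8, 41/8)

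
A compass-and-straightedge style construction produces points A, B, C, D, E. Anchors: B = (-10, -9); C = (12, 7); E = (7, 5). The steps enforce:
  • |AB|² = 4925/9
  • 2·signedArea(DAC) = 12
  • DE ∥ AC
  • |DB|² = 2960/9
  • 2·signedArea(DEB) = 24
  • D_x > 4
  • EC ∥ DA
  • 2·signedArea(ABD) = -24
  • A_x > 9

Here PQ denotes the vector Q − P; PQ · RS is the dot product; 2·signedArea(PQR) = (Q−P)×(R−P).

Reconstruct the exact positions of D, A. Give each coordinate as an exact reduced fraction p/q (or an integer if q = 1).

1. D_x = 14/3  [line 14·x + -17·y + -37 = 0 ∩ |DB|² = 2960/9]
2. D_y = 5/3  [line 14·x + -17·y + -37 = 0 ∩ |DB|² = 2960/9]
   → D = (14/3, 5/3)
3. A_x = 29/3  [DE ∥ AC ∩ EC ∥ DA]
4. A_y = 11/3  [DE ∥ AC ∩ EC ∥ DA]
   → A = (29/3, 11/3)

A = (29/3, 11/3)
D = (14/3, 5/3)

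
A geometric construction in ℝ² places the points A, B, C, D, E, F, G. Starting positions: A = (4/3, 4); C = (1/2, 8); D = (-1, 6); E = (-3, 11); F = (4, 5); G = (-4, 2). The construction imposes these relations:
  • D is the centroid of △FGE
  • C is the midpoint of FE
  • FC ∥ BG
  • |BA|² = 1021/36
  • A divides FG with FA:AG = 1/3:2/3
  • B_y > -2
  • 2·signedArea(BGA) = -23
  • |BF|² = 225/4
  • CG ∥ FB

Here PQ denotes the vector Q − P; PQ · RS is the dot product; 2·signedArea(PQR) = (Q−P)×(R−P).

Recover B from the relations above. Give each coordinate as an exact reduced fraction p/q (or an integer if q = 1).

B = (-1/2, -1)

1. B_x = -1/2  [FC ∥ BG ∩ CG ∥ FB]
2. B_y = -1  [FC ∥ BG ∩ CG ∥ FB]
   → B = (-1/2, -1)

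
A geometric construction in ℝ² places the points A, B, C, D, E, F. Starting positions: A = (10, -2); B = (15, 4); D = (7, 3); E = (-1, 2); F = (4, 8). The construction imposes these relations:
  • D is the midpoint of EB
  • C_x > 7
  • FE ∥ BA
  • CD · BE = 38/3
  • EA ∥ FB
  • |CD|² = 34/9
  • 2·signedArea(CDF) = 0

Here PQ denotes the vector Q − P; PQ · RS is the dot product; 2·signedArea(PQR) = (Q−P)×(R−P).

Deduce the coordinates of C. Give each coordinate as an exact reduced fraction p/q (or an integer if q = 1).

C = (8, 4/3)

1. C_x = 8  [2·signedArea(CDF) = 0 ∩ CD · BE = 38/3]
2. C_y = 4/3  [2·signedArea(CDF) = 0 ∩ CD · BE = 38/3]
   → C = (8, 4/3)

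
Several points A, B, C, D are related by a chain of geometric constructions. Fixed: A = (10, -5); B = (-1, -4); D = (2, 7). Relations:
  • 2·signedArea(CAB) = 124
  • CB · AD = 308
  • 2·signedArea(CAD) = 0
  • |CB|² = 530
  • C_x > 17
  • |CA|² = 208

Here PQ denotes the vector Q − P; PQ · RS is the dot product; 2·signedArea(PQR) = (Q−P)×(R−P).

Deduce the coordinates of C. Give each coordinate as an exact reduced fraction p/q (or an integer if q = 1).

C = (18, -17)

1. C_x = 18  [2·signedArea(CAD) = 0 ∩ 2·signedArea(CAB) = 124]
2. C_y = -17  [2·signedArea(CAD) = 0 ∩ 2·signedArea(CAB) = 124]
   → C = (18, -17)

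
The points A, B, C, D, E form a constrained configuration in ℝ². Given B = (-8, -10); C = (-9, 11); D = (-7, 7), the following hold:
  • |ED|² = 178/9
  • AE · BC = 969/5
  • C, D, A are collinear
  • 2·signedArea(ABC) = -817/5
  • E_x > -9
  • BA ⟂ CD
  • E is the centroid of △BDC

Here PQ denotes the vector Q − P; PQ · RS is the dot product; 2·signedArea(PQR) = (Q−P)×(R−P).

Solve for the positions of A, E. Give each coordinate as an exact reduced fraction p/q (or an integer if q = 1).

1. A_x = -2/5  [C, D, A are collinear ∩ BA ⟂ CD]
2. A_y = -31/5  [C, D, A are collinear ∩ BA ⟂ CD]
   → A = (-2/5, -31/5)
3. E_x = -8  [E is the centroid of △BDC]
4. E_y = 8/3  [E is the centroid of △BDC]
   → E = (-8, 8/3)

A = (-2/5, -31/5)
E = (-8, 8/3)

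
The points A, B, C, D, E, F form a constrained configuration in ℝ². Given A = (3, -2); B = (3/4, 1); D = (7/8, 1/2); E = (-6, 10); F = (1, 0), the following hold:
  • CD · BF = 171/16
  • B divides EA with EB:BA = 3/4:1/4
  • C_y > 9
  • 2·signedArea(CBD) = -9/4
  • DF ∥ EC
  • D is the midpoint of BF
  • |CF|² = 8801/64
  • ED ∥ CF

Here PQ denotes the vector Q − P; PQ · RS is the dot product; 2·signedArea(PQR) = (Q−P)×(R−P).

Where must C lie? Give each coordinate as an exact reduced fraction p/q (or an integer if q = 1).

C = (-47/8, 19/2)

1. C_x = -47/8  [ED ∥ CF ∩ DF ∥ EC]
2. C_y = 19/2  [ED ∥ CF ∩ DF ∥ EC]
   → C = (-47/8, 19/2)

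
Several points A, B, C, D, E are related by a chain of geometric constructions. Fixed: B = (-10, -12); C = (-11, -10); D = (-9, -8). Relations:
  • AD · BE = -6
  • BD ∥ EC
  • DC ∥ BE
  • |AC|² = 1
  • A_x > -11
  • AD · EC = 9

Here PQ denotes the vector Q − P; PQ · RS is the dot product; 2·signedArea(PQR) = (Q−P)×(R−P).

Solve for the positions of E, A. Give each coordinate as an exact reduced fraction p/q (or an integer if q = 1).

1. E_x = -12  [BD ∥ EC ∩ DC ∥ BE]
2. E_y = -14  [BD ∥ EC ∩ DC ∥ BE]
   → E = (-12, -14)
3. A_x = -10  [AD · EC = 9 ∩ AD · BE = -6]
4. A_y = -10  [AD · EC = 9 ∩ AD · BE = -6]
   → A = (-10, -10)

A = (-10, -10)
E = (-12, -14)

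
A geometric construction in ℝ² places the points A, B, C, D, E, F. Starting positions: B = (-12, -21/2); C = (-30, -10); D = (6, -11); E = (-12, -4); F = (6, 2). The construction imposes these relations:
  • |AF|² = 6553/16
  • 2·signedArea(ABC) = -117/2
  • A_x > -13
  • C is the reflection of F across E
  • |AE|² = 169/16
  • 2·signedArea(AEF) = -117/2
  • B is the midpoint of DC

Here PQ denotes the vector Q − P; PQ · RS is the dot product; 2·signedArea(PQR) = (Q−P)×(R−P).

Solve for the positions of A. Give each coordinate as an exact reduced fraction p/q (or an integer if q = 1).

A = (-12, -29/4)

1. A_x = -12  [2·signedArea(ABC) = -117/2 ∩ 2·signedArea(AEF) = -117/2]
2. A_y = -29/4  [2·signedArea(ABC) = -117/2 ∩ 2·signedArea(AEF) = -117/2]
   → A = (-12, -29/4)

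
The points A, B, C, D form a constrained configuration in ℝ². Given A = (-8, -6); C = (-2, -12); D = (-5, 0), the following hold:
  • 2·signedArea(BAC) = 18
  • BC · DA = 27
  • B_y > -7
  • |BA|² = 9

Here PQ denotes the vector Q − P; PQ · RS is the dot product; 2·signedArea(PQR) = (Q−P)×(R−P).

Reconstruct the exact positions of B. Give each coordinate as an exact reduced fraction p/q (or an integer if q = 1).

1. B_x = -5  [2·signedArea(BAC) = 18 ∩ BC · DA = 27]
2. B_y = -6  [2·signedArea(BAC) = 18 ∩ BC · DA = 27]
   → B = (-5, -6)

B = (-5, -6)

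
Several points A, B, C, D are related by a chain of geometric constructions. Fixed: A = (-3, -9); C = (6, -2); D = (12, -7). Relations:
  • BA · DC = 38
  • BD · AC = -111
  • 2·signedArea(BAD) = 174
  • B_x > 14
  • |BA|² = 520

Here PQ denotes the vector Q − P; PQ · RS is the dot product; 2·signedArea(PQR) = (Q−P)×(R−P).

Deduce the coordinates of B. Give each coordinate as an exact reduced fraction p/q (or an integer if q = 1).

1. B_x = 15  [BD · AC = -111 ∩ BA · DC = 38]
2. B_y = 5  [BD · AC = -111 ∩ BA · DC = 38]
   → B = (15, 5)

B = (15, 5)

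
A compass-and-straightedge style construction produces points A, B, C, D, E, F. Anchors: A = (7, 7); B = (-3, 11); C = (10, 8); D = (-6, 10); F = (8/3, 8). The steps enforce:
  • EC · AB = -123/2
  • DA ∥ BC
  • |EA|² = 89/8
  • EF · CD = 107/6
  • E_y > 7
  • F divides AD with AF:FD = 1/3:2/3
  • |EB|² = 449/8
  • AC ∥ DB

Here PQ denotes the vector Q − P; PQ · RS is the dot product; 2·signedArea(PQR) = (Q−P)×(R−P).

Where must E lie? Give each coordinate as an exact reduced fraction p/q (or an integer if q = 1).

1. E_x = 15/4  [EC · AB = -123/2 ∩ EF · CD = 107/6]
2. E_y = 31/4  [EC · AB = -123/2 ∩ EF · CD = 107/6]
   → E = (15/4, 31/4)

E = (15/4, 31/4)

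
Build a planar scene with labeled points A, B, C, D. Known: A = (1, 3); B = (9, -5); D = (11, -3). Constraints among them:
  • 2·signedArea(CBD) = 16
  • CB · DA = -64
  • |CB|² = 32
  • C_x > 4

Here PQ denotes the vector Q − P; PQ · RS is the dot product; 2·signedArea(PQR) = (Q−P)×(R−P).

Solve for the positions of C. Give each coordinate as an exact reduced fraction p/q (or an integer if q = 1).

1. C_x = 5  [2·signedArea(CBD) = 16 ∩ CB · DA = -64]
2. C_y = -1  [2·signedArea(CBD) = 16 ∩ CB · DA = -64]
   → C = (5, -1)

C = (5, -1)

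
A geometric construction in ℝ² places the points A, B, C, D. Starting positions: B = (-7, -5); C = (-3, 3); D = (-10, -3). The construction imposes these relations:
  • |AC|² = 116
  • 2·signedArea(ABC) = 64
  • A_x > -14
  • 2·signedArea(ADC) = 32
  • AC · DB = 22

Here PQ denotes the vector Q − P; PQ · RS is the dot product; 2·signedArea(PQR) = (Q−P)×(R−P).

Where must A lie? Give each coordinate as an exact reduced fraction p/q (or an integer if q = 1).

A = (-13, -1)

1. A_x = -13  [2·signedArea(ABC) = 64 ∩ AC · DB = 22]
2. A_y = -1  [2·signedArea(ABC) = 64 ∩ AC · DB = 22]
   → A = (-13, -1)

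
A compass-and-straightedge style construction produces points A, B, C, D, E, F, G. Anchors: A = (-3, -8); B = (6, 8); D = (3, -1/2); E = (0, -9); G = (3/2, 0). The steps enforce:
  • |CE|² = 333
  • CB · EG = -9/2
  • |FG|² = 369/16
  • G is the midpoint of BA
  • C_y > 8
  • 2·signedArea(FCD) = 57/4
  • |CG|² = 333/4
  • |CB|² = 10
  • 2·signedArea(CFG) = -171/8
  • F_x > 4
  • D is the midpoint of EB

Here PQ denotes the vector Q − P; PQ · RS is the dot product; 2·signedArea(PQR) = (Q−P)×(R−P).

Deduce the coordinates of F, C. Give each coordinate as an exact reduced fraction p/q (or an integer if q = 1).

1. C_x = 3  [line -3/2·x + -9·y + 171/2 = 0 ∩ |CG|² = 333/4]
2. C_y = 9  [line -3/2·x + -9·y + 171/2 = 0 ∩ |CG|² = 333/4]
   → C = (3, 9)
3. F_x = 9/2  [2·signedArea(FCD) = 57/4 ∩ 2·signedArea(CFG) = -171/8]
4. F_y = 15/4  [2·signedArea(FCD) = 57/4 ∩ 2·signedArea(CFG) = -171/8]
   → F = (9/2, 15/4)

C = (3, 9)
F = (9/2, 15/4)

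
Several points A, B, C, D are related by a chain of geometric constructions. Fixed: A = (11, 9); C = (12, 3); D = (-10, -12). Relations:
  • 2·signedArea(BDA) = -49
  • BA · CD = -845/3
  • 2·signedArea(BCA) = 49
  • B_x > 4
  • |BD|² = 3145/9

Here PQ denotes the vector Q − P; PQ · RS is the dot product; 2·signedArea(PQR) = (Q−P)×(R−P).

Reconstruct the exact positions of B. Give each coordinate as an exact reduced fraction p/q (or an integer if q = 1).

B = (13/3, 0)

1. B_x = 13/3  [2·signedArea(BCA) = 49 ∩ BA · CD = -845/3]
2. B_y = 0  [2·signedArea(BCA) = 49 ∩ BA · CD = -845/3]
   → B = (13/3, 0)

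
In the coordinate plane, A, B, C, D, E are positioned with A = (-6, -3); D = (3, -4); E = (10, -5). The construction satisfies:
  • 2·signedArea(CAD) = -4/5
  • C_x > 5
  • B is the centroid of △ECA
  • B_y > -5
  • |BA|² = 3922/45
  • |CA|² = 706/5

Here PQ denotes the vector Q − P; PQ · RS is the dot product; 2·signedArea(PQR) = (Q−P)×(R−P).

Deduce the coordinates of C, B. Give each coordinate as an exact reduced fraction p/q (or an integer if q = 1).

B = (49/15, -62/15)
C = (29/5, -22/5)

1. C_x = 29/5  [line 1·x + 9·y + 169/5 = 0 ∩ |CA|² = 706/5]
2. C_y = -22/5  [line 1·x + 9·y + 169/5 = 0 ∩ |CA|² = 706/5]
   → C = (29/5, -22/5)
3. B_x = 49/15  [B is the centroid of △ECA]
4. B_y = -62/15  [B is the centroid of △ECA]
   → B = (49/15, -62/15)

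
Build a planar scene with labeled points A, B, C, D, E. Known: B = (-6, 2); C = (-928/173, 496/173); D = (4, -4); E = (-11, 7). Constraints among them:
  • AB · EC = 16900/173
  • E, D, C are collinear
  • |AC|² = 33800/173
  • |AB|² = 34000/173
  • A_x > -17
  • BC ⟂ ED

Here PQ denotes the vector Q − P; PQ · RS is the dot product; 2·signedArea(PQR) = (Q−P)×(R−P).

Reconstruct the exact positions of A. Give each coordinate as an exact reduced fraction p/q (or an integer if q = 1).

A = (-2878/173, 1926/173)

1. A_x = -2878/173  [line -975/173·x + 715/173·y + -24180/173 = 0 ∩ |AB|² = 34000/173]
2. A_y = 1926/173  [line -975/173·x + 715/173·y + -24180/173 = 0 ∩ |AB|² = 34000/173]
   → A = (-2878/173, 1926/173)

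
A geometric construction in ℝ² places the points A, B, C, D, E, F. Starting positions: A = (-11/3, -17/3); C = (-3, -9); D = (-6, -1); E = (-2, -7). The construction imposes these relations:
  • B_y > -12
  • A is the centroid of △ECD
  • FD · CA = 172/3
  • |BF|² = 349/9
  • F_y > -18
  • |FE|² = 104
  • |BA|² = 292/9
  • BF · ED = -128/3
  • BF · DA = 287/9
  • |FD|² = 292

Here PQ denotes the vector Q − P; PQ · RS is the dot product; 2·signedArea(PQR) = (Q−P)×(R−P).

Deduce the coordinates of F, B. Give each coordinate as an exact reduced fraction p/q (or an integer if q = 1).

1. F_x = 0  [line 2/3·x + -10/3·y + -170/3 = 0 ∩ |FE|² = 104]
2. F_y = -17  [line 2/3·x + -10/3·y + -170/3 = 0 ∩ |FE|² = 104]
   → F = (0, -17)
3. B_x = -5/3  [BF · DA = 287/9 ∩ BF · ED = -128/3]
4. B_y = -11  [BF · DA = 287/9 ∩ BF · ED = -128/3]
   → B = (-5/3, -11)

B = (-5/3, -11)
F = (0, -17)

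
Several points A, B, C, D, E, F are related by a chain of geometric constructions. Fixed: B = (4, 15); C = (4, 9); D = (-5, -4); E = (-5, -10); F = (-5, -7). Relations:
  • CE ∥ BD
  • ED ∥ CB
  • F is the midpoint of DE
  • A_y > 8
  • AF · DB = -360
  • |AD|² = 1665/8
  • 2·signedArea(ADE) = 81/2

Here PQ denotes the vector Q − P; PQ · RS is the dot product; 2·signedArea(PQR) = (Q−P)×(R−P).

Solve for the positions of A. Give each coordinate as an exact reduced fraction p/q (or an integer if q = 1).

1. A_x = 7/4  [2·signedArea(ADE) = 81/2 ∩ AF · DB = -360]
2. A_y = 35/4  [2·signedArea(ADE) = 81/2 ∩ AF · DB = -360]
   → A = (7/4, 35/4)

A = (7/4, 35/4)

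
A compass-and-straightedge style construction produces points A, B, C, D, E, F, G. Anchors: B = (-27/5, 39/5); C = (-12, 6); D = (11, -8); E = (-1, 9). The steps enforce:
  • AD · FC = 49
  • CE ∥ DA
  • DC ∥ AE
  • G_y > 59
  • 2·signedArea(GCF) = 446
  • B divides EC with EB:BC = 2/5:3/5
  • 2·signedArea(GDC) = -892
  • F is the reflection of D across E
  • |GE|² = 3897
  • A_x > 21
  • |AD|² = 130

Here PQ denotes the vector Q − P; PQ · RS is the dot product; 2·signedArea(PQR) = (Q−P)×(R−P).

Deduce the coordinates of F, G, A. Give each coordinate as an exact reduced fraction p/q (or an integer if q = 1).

1. F_x = -13  [F is the reflection of D across E]
2. F_y = 26  [F is the reflection of D across E]
   → F = (-13, 26)
3. G_x = -37  [2·signedArea(GDC) = -892 ∩ 2·signedArea(GCF) = 446]
4. G_y = 60  [2·signedArea(GDC) = -892 ∩ 2·signedArea(GCF) = 446]
   → G = (-37, 60)
5. A_x = 22  [DC ∥ AE ∩ CE ∥ DA]
6. A_y = -5  [DC ∥ AE ∩ CE ∥ DA]
   → A = (22, -5)

A = (22, -5)
F = (-13, 26)
G = (-37, 60)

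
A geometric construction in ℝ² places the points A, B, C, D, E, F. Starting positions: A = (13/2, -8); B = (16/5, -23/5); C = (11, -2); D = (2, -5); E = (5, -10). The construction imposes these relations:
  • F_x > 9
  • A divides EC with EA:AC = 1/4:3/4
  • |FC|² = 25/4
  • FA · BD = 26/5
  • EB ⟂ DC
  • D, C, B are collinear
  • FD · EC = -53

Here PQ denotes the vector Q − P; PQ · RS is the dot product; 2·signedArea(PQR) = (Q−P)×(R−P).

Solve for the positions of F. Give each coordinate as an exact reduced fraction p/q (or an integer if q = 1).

1. F_x = 19/2  [FA · BD = 26/5 ∩ FD · EC = -53]
2. F_y = -4  [FA · BD = 26/5 ∩ FD · EC = -53]
   → F = (19/2, -4)

F = (19/2, -4)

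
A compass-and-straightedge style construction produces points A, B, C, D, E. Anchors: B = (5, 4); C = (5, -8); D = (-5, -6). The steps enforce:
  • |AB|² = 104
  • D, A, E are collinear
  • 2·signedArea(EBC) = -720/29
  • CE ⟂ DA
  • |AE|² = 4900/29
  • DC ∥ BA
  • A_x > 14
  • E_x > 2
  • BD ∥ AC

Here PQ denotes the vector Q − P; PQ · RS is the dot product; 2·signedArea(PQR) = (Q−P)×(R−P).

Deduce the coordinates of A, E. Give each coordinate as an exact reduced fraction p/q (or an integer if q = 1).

1. A_x = 15  [BD ∥ AC ∩ DC ∥ BA]
2. A_y = 2  [BD ∥ AC ∩ DC ∥ BA]
   → A = (15, 2)
3. E_x = 85/29  [D, A, E are collinear ∩ CE ⟂ DA]
4. E_y = -82/29  [D, A, E are collinear ∩ CE ⟂ DA]
   → E = (85/29, -82/29)

A = (15, 2)
E = (85/29, -82/29)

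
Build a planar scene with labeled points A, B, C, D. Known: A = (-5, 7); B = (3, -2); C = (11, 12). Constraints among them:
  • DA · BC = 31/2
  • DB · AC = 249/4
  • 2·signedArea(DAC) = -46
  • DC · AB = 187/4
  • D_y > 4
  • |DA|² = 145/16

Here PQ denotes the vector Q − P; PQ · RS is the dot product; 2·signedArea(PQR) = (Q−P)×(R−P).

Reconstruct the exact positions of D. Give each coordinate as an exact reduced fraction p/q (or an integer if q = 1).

1. D_x = -3  [DA · BC = 31/2 ∩ DB · AC = 249/4]
2. D_y = 19/4  [DA · BC = 31/2 ∩ DB · AC = 249/4]
   → D = (-3, 19/4)

D = (-3, 19/4)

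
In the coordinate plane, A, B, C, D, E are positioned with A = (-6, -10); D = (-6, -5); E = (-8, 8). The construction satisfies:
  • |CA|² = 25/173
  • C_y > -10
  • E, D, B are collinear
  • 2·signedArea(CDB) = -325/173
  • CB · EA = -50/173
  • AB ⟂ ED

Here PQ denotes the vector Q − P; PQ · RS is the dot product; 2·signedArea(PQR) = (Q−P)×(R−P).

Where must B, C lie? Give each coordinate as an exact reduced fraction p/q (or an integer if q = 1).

B = (-908/173, -1710/173)
C = (-973/173, -1720/173)

1. B_x = -908/173  [E, D, B are collinear ∩ AB ⟂ ED]
2. B_y = -1710/173  [E, D, B are collinear ∩ AB ⟂ ED]
   → B = (-908/173, -1710/173)
3. C_x = -973/173  [2·signedArea(CDB) = -325/173 ∩ CB · EA = -50/173]
4. C_y = -1720/173  [2·signedArea(CDB) = -325/173 ∩ CB · EA = -50/173]
   → C = (-973/173, -1720/173)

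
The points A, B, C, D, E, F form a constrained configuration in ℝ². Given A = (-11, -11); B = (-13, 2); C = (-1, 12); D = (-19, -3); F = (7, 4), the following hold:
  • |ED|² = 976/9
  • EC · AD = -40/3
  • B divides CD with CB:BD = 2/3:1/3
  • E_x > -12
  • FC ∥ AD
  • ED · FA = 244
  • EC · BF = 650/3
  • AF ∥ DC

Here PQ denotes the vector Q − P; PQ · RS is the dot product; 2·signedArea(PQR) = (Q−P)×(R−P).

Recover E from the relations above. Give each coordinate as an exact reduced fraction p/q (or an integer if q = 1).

1. E_x = -11  [EC · AD = -40/3 ∩ ED · FA = 244]
2. E_y = 11/3  [EC · AD = -40/3 ∩ ED · FA = 244]
   → E = (-11, 11/3)

E = (-11, 11/3)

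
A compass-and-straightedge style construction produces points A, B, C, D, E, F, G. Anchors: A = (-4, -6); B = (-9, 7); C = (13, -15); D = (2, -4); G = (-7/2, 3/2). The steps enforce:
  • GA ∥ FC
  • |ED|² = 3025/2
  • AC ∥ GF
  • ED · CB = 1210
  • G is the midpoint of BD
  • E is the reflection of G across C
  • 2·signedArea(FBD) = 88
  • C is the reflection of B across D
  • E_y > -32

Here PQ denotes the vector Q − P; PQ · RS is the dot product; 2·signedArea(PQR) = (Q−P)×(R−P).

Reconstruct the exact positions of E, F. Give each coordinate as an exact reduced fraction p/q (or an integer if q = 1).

E = (59/2, -63/2)
F = (27/2, -15/2)

1. E_x = 59/2  [E is the reflection of G across C]
2. E_y = -63/2  [E is the reflection of G across C]
   → E = (59/2, -63/2)
3. F_x = 27/2  [GA ∥ FC ∩ AC ∥ GF]
4. F_y = -15/2  [GA ∥ FC ∩ AC ∥ GF]
   → F = (27/2, -15/2)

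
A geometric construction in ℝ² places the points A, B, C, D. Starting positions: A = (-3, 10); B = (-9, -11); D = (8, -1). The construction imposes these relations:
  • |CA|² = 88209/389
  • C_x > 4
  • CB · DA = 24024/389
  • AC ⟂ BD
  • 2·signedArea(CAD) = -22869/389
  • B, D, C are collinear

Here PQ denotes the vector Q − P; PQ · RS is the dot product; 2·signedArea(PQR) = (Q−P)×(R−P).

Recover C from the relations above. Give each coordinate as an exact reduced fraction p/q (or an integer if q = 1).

1. C_x = 1803/389  [B, D, C are collinear ∩ AC ⟂ BD]
2. C_y = -1159/389  [B, D, C are collinear ∩ AC ⟂ BD]
   → C = (1803/389, -1159/389)

C = (1803/389, -1159/389)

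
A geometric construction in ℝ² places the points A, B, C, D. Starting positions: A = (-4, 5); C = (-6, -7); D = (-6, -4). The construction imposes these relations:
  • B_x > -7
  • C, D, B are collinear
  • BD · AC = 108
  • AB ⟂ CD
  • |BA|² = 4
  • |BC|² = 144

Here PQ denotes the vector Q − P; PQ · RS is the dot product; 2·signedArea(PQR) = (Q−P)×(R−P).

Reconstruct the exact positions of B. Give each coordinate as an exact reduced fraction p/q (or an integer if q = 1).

B = (-6, 5)

1. B_x = -6  [C, D, B are collinear ∩ AB ⟂ CD]
2. B_y = 5  [C, D, B are collinear ∩ AB ⟂ CD]
   → B = (-6, 5)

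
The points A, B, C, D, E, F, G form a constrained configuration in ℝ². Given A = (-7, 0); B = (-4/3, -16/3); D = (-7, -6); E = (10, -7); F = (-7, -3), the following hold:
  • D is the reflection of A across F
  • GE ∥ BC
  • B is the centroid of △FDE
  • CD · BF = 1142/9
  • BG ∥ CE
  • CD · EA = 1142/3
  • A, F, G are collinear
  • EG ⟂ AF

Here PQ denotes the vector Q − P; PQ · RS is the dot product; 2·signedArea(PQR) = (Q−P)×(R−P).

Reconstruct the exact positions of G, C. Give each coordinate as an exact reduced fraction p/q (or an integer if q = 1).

1. G_x = -7  [A, F, G are collinear ∩ EG ⟂ AF]
2. G_y = -7  [A, F, G are collinear ∩ EG ⟂ AF]
   → G = (-7, -7)
3. C_x = 47/3  [BG ∥ CE ∩ GE ∥ BC]
4. C_y = -16/3  [BG ∥ CE ∩ GE ∥ BC]
   → C = (47/3, -16/3)

C = (47/3, -16/3)
G = (-7, -7)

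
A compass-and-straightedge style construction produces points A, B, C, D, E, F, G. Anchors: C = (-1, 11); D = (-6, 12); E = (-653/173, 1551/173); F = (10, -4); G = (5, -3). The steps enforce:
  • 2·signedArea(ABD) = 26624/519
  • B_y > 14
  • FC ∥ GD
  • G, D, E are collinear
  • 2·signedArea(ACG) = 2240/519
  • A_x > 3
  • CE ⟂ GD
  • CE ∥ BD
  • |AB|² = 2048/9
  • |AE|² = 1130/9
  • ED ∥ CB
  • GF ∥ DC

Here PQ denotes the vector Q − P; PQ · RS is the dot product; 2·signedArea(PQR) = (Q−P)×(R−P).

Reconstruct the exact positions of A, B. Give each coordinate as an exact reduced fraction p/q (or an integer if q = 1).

A = (1942/519, 340/519)
B = (-558/173, 2428/173)

1. A_x = 1942/519  [line 14·x + 6·y + -29228/519 = 0 ∩ |AE|² = 1130/9]
2. A_y = 340/519  [line 14·x + 6·y + -29228/519 = 0 ∩ |AE|² = 1130/9]
   → A = (1942/519, 340/519)
3. B_x = -558/173  [CE ∥ BD ∩ ED ∥ CB]
4. B_y = 2428/173  [CE ∥ BD ∩ ED ∥ CB]
   → B = (-558/173, 2428/173)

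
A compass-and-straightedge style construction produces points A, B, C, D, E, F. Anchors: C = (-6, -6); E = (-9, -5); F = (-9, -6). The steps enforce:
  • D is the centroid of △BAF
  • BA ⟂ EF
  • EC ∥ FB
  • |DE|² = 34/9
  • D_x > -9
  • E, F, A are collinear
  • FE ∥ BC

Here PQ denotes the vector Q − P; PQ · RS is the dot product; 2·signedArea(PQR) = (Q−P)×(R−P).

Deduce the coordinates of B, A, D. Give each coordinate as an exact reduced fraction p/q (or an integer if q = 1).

A = (-9, -7)
B = (-6, -7)
D = (-8, -20/3)

1. B_x = -6  [FE ∥ BC ∩ EC ∥ FB]
2. B_y = -7  [FE ∥ BC ∩ EC ∥ FB]
   → B = (-6, -7)
3. A_x = -9  [E, F, A are collinear ∩ BA ⟂ EF]
4. A_y = -7  [E, F, A are collinear ∩ BA ⟂ EF]
   → A = (-9, -7)
5. D_x = -8  [D is the centroid of △BAF]
6. D_y = -20/3  [D is the centroid of △BAF]
   → D = (-8, -20/3)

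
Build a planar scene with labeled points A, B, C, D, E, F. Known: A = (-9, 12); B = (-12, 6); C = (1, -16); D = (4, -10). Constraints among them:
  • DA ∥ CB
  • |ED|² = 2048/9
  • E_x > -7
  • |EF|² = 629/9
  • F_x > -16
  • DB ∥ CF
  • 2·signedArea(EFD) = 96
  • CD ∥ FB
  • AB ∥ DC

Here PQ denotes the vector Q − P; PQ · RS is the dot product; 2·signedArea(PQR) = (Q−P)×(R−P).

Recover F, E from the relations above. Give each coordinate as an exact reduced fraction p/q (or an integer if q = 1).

E = (-20/3, 2/3)
F = (-15, 0)

1. F_x = -15  [CD ∥ FB ∩ DB ∥ CF]
2. F_y = 0  [CD ∥ FB ∩ DB ∥ CF]
   → F = (-15, 0)
3. E_x = -20/3  [line 10·x + 19·y + 54 = 0 ∩ |EF|² = 629/9]
4. E_y = 2/3  [line 10·x + 19·y + 54 = 0 ∩ |EF|² = 629/9]
   → E = (-20/3, 2/3)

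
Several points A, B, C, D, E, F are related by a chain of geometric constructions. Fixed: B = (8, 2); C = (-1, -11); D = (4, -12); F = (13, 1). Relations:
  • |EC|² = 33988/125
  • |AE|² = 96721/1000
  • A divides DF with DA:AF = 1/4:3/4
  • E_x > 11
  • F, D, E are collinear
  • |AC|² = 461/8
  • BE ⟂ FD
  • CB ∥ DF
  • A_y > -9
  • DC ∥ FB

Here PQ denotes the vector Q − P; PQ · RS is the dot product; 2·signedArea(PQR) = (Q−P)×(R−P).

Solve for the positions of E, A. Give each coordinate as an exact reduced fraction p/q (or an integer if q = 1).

A = (25/4, -35/4)
E = (1481/125, -83/125)

1. E_x = 1481/125  [F, D, E are collinear ∩ BE ⟂ FD]
2. E_y = -83/125  [F, D, E are collinear ∩ BE ⟂ FD]
   → E = (1481/125, -83/125)
3. A_x = 25/4  [A divides DF with DA:AF = 1/4:3/4]
4. A_y = -35/4  [A divides DF with DA:AF = 1/4:3/4]
   → A = (25/4, -35/4)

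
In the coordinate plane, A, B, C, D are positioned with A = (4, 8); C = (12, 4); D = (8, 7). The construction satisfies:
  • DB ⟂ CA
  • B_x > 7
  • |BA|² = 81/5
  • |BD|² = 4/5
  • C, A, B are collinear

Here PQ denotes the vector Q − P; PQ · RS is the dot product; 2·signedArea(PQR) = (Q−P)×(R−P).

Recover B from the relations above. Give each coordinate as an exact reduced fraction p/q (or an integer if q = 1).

B = (38/5, 31/5)

1. B_x = 38/5  [C, A, B are collinear ∩ DB ⟂ CA]
2. B_y = 31/5  [C, A, B are collinear ∩ DB ⟂ CA]
   → B = (38/5, 31/5)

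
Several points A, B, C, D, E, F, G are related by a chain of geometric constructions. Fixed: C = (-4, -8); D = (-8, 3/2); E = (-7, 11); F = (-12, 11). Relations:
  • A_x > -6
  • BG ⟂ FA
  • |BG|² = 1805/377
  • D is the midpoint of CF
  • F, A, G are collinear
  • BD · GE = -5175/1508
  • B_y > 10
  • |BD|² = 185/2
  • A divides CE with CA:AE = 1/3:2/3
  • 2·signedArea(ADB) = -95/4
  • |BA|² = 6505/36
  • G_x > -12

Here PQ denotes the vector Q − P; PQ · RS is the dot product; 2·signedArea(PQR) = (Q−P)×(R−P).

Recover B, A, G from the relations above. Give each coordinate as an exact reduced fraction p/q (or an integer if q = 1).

A = (-5, -5/3)
B = (-19/2, 11)
G = (-8607/754, 3748/377)

1. A_x = -5  [A divides CE with CA:AE = 1/3:2/3]
2. A_y = -5/3  [A divides CE with CA:AE = 1/3:2/3]
   → A = (-5, -5/3)
3. B_x = -19/2  [line -19/6·x + -3·y + 35/12 = 0 ∩ |BD|² = 185/2]
4. B_y = 11  [line -19/6·x + -3·y + 35/12 = 0 ∩ |BD|² = 185/2]
   → B = (-19/2, 11)
5. G_x = -8607/754  [BD · GE = -5175/1508 ∩ F, A, G are collinear]
6. G_y = 3748/377  [BD · GE = -5175/1508 ∩ F, A, G are collinear]
   → G = (-8607/754, 3748/377)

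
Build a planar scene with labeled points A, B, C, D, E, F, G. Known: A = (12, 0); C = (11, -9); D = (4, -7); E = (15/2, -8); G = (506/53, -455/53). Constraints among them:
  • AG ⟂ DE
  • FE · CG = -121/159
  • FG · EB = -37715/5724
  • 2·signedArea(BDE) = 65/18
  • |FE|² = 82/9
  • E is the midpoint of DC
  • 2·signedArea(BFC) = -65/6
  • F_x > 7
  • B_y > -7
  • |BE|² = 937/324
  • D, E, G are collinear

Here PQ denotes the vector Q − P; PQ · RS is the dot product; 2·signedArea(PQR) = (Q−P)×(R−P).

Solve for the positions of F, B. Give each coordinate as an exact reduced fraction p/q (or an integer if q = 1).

1. F_x = 47/6  [line 77/53·x + -22/53·y + -4279/318 = 0 ∩ |FE|² = 82/9]
2. F_y = -5  [line 77/53·x + -22/53·y + -4279/318 = 0 ∩ |FE|² = 82/9]
   → F = (47/6, -5)
3. B_x = 58/9  [FG · EB = -37715/5724 ∩ 2·signedArea(BFC) = -65/6]
4. B_y = -20/3  [FG · EB = -37715/5724 ∩ 2·signedArea(BFC) = -65/6]
   → B = (58/9, -20/3)

B = (58/9, -20/3)
F = (47/6, -5)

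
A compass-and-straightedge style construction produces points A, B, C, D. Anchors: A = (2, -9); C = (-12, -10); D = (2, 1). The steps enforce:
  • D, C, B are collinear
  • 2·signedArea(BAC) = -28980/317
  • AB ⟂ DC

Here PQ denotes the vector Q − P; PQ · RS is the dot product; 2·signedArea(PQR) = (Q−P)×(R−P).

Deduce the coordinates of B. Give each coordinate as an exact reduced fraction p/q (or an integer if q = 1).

B = (-906/317, -893/317)

1. B_x = -906/317  [D, C, B are collinear ∩ AB ⟂ DC]
2. B_y = -893/317  [D, C, B are collinear ∩ AB ⟂ DC]
   → B = (-906/317, -893/317)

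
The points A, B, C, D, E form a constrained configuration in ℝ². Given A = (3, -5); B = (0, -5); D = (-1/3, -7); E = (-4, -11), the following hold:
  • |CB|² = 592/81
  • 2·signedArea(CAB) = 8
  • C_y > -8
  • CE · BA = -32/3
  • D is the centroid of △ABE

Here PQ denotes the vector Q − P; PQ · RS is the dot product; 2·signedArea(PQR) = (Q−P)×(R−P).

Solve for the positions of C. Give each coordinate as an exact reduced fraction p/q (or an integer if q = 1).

1. C_x = -4/9  [2·signedArea(CAB) = 8 ∩ CE · BA = -32/3]
2. C_y = -23/3  [2·signedArea(CAB) = 8 ∩ CE · BA = -32/3]
   → C = (-4/9, -23/3)

C = (-4/9, -23/3)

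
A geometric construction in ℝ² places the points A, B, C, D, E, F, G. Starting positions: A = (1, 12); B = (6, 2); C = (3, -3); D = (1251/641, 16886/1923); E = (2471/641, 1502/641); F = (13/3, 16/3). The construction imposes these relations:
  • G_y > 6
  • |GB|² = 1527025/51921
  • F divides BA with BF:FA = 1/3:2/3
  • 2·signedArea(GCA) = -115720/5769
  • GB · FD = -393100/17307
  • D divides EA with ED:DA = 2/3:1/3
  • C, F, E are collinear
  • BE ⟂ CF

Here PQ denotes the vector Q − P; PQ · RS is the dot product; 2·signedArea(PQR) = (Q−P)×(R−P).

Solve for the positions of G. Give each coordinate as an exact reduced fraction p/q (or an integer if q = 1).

1. G_x = 17669/5769  [GB · FD = -393100/17307 ∩ 2·signedArea(GCA) = -115720/5769]
2. G_y = 37838/5769  [GB · FD = -393100/17307 ∩ 2·signedArea(GCA) = -115720/5769]
   → G = (17669/5769, 37838/5769)

G = (17669/5769, 37838/5769)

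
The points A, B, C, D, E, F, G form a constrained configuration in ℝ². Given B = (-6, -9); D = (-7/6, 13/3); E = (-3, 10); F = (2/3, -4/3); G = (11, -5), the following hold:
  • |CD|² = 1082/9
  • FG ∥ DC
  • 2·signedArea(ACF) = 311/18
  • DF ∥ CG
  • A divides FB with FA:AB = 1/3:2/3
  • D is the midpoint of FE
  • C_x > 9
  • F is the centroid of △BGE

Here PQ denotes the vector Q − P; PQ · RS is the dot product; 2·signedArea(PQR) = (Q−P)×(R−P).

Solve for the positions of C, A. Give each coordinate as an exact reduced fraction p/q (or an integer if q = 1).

A = (-14/9, -35/9)
C = (55/6, 2/3)

1. C_x = 55/6  [DF ∥ CG ∩ FG ∥ DC]
2. C_y = 2/3  [DF ∥ CG ∩ FG ∥ DC]
   → C = (55/6, 2/3)
3. A_x = -14/9  [A divides FB with FA:AB = 1/3:2/3]
4. A_y = -35/9  [A divides FB with FA:AB = 1/3:2/3]
   → A = (-14/9, -35/9)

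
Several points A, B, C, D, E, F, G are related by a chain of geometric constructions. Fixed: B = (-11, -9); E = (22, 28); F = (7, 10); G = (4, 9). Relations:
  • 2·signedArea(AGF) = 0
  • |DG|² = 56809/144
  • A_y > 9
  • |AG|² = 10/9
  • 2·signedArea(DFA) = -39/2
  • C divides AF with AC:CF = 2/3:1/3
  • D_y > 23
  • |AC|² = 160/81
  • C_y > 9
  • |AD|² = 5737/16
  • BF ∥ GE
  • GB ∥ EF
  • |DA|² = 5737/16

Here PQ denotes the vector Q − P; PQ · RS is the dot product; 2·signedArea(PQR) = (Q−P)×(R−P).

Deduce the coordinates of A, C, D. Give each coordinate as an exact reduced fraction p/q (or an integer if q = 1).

1. A_x = 5  [line -1·x + 3·y + -23 = 0 ∩ |AG|² = 10/9]
2. A_y = 28/3  [line -1·x + 3·y + -23 = 0 ∩ |AG|² = 10/9]
   → A = (5, 28/3)
3. C_x = 19/3  [C divides AF with AC:CF = 2/3:1/3]
4. C_y = 88/9  [C divides AF with AC:CF = 2/3:1/3]
   → C = (19/3, 88/9)
5. D_x = 71/4  [line 2/3·x + -2·y + 209/6 = 0 ∩ |DG|² = 56809/144]
6. D_y = 70/3  [line 2/3·x + -2·y + 209/6 = 0 ∩ |DG|² = 56809/144]
   → D = (71/4, 70/3)

A = (5, 28/3)
C = (19/3, 88/9)
D = (71/4, 70/3)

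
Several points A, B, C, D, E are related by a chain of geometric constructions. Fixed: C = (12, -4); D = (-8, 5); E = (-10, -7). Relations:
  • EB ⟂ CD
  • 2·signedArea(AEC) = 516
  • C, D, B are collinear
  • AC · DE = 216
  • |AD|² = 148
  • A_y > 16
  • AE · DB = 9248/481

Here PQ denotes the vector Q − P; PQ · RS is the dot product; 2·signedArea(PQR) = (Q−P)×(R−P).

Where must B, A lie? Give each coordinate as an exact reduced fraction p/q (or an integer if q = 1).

1. B_x = -2488/481  [C, D, B are collinear ∩ EB ⟂ CD]
2. B_y = 1793/481  [C, D, B are collinear ∩ EB ⟂ CD]
   → B = (-2488/481, 1793/481)
3. A_x = -6  [AC · DE = 216 ∩ AE · DB = 9248/481]
4. A_y = 17  [AC · DE = 216 ∩ AE · DB = 9248/481]
   → A = (-6, 17)

A = (-6, 17)
B = (-2488/481, 1793/481)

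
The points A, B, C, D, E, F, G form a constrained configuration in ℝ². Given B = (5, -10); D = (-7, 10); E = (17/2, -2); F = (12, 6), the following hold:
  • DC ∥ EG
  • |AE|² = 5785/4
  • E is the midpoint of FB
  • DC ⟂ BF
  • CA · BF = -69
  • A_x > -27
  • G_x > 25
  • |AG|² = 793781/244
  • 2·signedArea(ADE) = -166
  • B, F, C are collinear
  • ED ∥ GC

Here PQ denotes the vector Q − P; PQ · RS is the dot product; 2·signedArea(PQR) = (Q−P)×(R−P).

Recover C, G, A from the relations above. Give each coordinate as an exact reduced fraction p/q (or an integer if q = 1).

A = (-26, 14)
C = (3177/305, 726/305)
G = (15809/610, -2934/305)

1. C_x = 3177/305  [B, F, C are collinear ∩ DC ⟂ BF]
2. C_y = 726/305  [B, F, C are collinear ∩ DC ⟂ BF]
   → C = (3177/305, 726/305)
3. G_x = 15809/610  [ED ∥ GC ∩ DC ∥ EG]
4. G_y = -2934/305  [ED ∥ GC ∩ DC ∥ EG]
   → G = (15809/610, -2934/305)
5. A_x = -26  [2·signedArea(ADE) = -166 ∩ CA · BF = -69]
6. A_y = 14  [2·signedArea(ADE) = -166 ∩ CA · BF = -69]
   → A = (-26, 14)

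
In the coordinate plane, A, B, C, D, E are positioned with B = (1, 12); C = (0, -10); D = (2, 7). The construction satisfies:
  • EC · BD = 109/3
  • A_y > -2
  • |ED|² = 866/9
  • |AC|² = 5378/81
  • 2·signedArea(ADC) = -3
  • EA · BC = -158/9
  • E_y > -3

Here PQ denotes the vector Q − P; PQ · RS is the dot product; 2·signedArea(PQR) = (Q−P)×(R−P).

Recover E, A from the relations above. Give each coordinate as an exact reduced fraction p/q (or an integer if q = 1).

A = (7/9, -17/9)
E = (1/3, -8/3)

1. A_x = 7/9  [line 17·x + -2·y + -17 = 0 ∩ |AC|² = 5378/81]
2. A_y = -17/9  [line 17·x + -2·y + -17 = 0 ∩ |AC|² = 5378/81]
   → A = (7/9, -17/9)
3. E_x = 1/3  [EA · BC = -158/9 ∩ EC · BD = 109/3]
4. E_y = -8/3  [EA · BC = -158/9 ∩ EC · BD = 109/3]
   → E = (1/3, -8/3)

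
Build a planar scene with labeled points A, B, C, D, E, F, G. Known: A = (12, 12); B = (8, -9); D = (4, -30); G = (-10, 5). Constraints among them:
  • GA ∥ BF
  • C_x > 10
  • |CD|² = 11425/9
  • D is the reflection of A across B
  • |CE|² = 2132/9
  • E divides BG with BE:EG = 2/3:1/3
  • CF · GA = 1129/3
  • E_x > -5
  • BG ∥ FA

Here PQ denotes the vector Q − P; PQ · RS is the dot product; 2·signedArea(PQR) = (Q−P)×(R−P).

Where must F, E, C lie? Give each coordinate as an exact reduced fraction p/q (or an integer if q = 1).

1. F_x = 30  [BG ∥ FA ∩ GA ∥ BF]
2. F_y = -2  [BG ∥ FA ∩ GA ∥ BF]
   → F = (30, -2)
3. E_x = -4  [E divides BG with BE:EG = 2/3:1/3]
4. E_y = 1/3  [E divides BG with BE:EG = 2/3:1/3]
   → E = (-4, 1/3)
5. C_x = 32/3  [line -22·x + -7·y + 809/3 = 0 ∩ |CE|² = 2132/9]
6. C_y = 5  [line -22·x + -7·y + 809/3 = 0 ∩ |CE|² = 2132/9]
   → C = (32/3, 5)

C = (32/3, 5)
E = (-4, 1/3)
F = (30, -2)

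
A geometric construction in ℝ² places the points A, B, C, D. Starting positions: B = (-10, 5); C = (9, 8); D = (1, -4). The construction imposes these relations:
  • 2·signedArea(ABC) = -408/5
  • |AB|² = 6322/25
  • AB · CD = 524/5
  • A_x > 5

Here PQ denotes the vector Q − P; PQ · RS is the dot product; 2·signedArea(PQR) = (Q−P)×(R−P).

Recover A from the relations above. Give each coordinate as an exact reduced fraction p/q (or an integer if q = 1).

A = (29/5, 16/5)

1. A_x = 29/5  [AB · CD = 524/5 ∩ 2·signedArea(ABC) = -408/5]
2. A_y = 16/5  [AB · CD = 524/5 ∩ 2·signedArea(ABC) = -408/5]
   → A = (29/5, 16/5)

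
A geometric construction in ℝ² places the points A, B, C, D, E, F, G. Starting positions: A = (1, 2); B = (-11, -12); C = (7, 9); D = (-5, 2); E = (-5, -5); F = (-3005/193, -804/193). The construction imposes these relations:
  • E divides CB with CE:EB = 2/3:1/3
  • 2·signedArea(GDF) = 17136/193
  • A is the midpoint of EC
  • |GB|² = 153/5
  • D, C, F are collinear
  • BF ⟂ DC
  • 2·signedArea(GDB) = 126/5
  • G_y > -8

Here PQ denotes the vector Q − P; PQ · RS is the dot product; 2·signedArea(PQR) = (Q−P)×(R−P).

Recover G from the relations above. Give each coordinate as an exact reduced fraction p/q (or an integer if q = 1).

G = (-37/5, -39/5)

1. G_x = -37/5  [2·signedArea(GDF) = 17136/193 ∩ 2·signedArea(GDB) = 126/5]
2. G_y = -39/5  [2·signedArea(GDF) = 17136/193 ∩ 2·signedArea(GDB) = 126/5]
   → G = (-37/5, -39/5)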